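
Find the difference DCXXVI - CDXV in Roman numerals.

DCXXVI = 626
CDXV = 415
626 - 415 = 211

CCXI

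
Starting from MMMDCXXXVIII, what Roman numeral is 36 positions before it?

MMMDCXXXVIII = 3638
3638 - 36 = 3602

MMMDCII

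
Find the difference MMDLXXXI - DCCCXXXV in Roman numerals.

MMDLXXXI = 2581
DCCCXXXV = 835
2581 - 835 = 1746

MDCCXLVI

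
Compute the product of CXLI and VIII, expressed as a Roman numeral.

CXLI = 141
VIII = 8
141 × 8 = 1128

MCXXVIII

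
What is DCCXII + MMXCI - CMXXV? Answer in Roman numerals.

DCCXII = 712, MMXCI = 2091, CMXXV = 925
712 + 2091 = 2803
2803 - 925 = 1878

MDCCCLXXVIII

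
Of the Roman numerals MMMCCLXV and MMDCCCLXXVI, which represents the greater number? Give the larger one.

MMMCCLXV = 3265
MMDCCCLXXVI = 2876
3265 is larger

MMMCCLXV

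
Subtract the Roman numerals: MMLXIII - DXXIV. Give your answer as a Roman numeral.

MMLXIII = 2063
DXXIV = 524
2063 - 524 = 1539

MDXXXIX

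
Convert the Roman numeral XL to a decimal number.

XL: XL=40

40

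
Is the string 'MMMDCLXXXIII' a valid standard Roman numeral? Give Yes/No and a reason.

'MMMDCLXXXIII': Check the rules: uses only the symbols I, V, X, L, C, D, M; no symbol is repeated more than three times in a row; V, L and D each appear at most once; no smaller symbol precedes a larger one (values never increase from left to right). Value: M (1000) + M (1000) + M (1000) + D (500) + C (100) + L (50) + X (10) + X (10) + X (10) + I (1) + I (1) + I (1) = 3683. So it is a valid standard Roman numeral.

Yes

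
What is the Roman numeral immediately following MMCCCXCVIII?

MMCCCXCVIII = 2398, so the next integer is 2398 + 1 = 2399

MMCCCXCIX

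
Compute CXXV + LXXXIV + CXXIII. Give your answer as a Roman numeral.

CXXV = 125, LXXXIV = 84, CXXIII = 123
125 + 84 = 209
209 + 123 = 332

CCCXXXII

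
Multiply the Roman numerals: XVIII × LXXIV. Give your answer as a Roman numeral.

XVIII = 18
LXXIV = 74
18 × 74 = 1332

MCCCXXXII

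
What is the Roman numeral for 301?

Convert 301 to Roman numerals:
  301 contains 3×100 (CCC)
  1 contains 1×1 (I)

CCCI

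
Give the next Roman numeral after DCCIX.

DCCIX = 709, so the next integer is 709 + 1 = 710

DCCX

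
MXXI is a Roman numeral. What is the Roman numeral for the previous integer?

MXXI = 1021; previous is 1020

MXX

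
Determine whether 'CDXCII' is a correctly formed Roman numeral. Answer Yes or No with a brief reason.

'CDXCII': Check the rules: uses only the symbols I, V, X, L, C, D, M; no symbol is repeated more than three times in a row; V, L and D each appear at most once; the only places a smaller symbol precedes a larger one are the allowed subtractive pairs CD, XC, the symbol right after such a pair (if any) is smaller than the pair's first symbol, and otherwise the values never increase from left to right. Value: CD (400) + XC (90) + I (1) + I (1) = 492. So it is a valid standard Roman numeral.

Yes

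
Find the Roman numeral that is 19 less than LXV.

LXV = 65
65 - 19 = 46

XLVI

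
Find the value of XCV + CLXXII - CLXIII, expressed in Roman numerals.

XCV = 95, CLXXII = 172, CLXIII = 163
95 + 172 = 267
267 - 163 = 104

CIV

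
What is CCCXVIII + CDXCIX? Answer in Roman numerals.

CCCXVIII = 318
CDXCIX = 499
318 + 499 = 817

DCCCXVII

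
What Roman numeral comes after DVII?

DVII = 507, so the next integer is 507 + 1 = 508

DVIII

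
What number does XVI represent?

XVI: X=10, V=5, I=1
10 + 5 + 1 = 16

16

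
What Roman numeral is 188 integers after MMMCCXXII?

MMMCCXXII = 3222
3222 + 188 = 3410

MMMCDX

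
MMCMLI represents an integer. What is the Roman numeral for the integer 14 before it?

MMCMLI = 2951
2951 - 14 = 2937

MMCMXXXVII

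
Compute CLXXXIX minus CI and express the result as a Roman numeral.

CLXXXIX = 189
CI = 101
189 - 101 = 88

LXXXVIII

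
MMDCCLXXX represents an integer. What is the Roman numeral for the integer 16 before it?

MMDCCLXXX = 2780
2780 - 16 = 2764

MMDCCLXIV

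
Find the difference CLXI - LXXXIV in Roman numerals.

CLXI = 161
LXXXIV = 84
161 - 84 = 77

LXXVII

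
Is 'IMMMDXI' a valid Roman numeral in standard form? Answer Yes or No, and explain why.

'IMMMDXI': Invalid subtractive combination: IM

No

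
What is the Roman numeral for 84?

Convert 84 to Roman numerals:
  84 contains 1×50 (L)
  34 contains 3×10 (XXX)
  4 contains 1×4 (IV)

LXXXIV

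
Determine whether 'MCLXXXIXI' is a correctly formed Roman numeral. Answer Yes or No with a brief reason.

'MCLXXXIXI': I cannot come right after the subtractive pair IX: once I is subtracted in IX, the next symbol must be smaller than I

No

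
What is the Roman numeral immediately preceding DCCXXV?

DCCXXV = 725; previous is 724

DCCXXIV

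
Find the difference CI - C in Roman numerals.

CI = 101
C = 100
101 - 100 = 1

I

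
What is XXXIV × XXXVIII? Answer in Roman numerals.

XXXIV = 34
XXXVIII = 38
34 × 38 = 1292

MCCXCII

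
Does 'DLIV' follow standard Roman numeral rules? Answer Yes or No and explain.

'DLIV': Check the rules: uses only the symbols I, V, X, L, C, D, M; no symbol is repeated more than three times in a row; V, L and D each appear at most once; the only place a smaller symbol precedes a larger one is the allowed subtractive pair IV, the symbol right after such a pair (if any) is smaller than the pair's first symbol, and otherwise the values never increase from left to right. Value: D (500) + L (50) + IV (4) = 554. So it is a valid standard Roman numeral.

Yes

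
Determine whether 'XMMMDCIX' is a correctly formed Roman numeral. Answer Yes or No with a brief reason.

'XMMMDCIX': Invalid subtractive combination: XM

No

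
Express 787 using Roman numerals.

Convert 787 to Roman numerals:
  787 contains 1×500 (D)
  287 contains 2×100 (CC)
  87 contains 1×50 (L)
  37 contains 3×10 (XXX)
  7 contains 1×5 (V)
  2 contains 2×1 (II)

DCCLXXXVII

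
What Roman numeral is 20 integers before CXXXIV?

CXXXIV = 134
134 - 20 = 114

CXIV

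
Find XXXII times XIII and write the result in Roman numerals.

XXXII = 32
XIII = 13
32 × 13 = 416

CDXVI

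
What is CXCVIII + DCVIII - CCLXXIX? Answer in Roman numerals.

CXCVIII = 198, DCVIII = 608, CCLXXIX = 279
198 + 608 = 806
806 - 279 = 527

DXXVII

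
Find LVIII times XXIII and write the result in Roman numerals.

LVIII = 58
XXIII = 23
58 × 23 = 1334

MCCCXXXIV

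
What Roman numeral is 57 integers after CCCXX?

CCCXX = 320
320 + 57 = 377

CCCLXXVII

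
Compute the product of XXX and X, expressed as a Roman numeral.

XXX = 30
X = 10
30 × 10 = 300

CCC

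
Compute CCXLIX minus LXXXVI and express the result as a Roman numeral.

CCXLIX = 249
LXXXVI = 86
249 - 86 = 163

CLXIII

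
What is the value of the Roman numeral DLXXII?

DLXXII: D=500, L=50, X=10, X=10, I=1, I=1
500 + 50 + 10 + 10 + 1 + 1 = 572

572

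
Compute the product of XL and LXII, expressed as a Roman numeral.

XL = 40
LXII = 62
40 × 62 = 2480

MMCDLXXX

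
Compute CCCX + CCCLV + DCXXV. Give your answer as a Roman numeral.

CCCX = 310, CCCLV = 355, DCXXV = 625
310 + 355 = 665
665 + 625 = 1290

MCCXC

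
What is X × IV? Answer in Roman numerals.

X = 10
IV = 4
10 × 4 = 40

XL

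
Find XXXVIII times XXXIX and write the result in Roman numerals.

XXXVIII = 38
XXXIX = 39
38 × 39 = 1482

MCDLXXXII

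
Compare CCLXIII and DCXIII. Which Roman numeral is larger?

CCLXIII = 263
DCXIII = 613
613 is larger

DCXIII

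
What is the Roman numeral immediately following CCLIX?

CCLIX = 259, so the next integer is 259 + 1 = 260

CCLX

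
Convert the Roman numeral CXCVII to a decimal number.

CXCVII: C=100, XC=90, V=5, I=1, I=1
100 + 90 + 5 + 1 + 1 = 197

197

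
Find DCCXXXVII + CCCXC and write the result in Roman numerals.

DCCXXXVII = 737
CCCXC = 390
737 + 390 = 1127

MCXXVII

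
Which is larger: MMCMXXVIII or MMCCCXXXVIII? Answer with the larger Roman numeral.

MMCMXXVIII = 2928
MMCCCXXXVIII = 2338
2928 is larger

MMCMXXVIII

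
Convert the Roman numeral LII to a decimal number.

LII: L=50, I=1, I=1
50 + 1 + 1 = 52

52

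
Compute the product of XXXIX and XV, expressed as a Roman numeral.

XXXIX = 39
XV = 15
39 × 15 = 585

DLXXXV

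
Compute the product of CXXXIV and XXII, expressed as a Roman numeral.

CXXXIV = 134
XXII = 22
134 × 22 = 2948

MMCMXLVIII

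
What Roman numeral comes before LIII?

LIII = 53; previous is 52

LII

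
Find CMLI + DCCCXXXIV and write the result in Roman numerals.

CMLI = 951
DCCCXXXIV = 834
951 + 834 = 1785

MDCCLXXXV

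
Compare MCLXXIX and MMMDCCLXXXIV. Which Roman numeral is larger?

MCLXXIX = 1179
MMMDCCLXXXIV = 3784
3784 is larger

MMMDCCLXXXIV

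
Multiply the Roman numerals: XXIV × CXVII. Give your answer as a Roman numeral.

XXIV = 24
CXVII = 117
24 × 117 = 2808

MMDCCCVIII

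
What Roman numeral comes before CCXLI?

CCXLI = 241, so the previous integer is 241 - 1 = 240

CCXL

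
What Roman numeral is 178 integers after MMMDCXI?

MMMDCXI = 3611
3611 + 178 = 3789

MMMDCCLXXXIX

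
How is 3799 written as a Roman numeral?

Convert 3799 to Roman numerals:
  3799 contains 3×1000 (MMM)
  799 contains 1×500 (D)
  299 contains 2×100 (CC)
  99 contains 1×90 (XC)
  9 contains 1×9 (IX)

MMMDCCXCIX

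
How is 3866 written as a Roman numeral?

Convert 3866 to Roman numerals:
  3866 contains 3×1000 (MMM)
  866 contains 1×500 (D)
  366 contains 3×100 (CCC)
  66 contains 1×50 (L)
  16 contains 1×10 (X)
  6 contains 1×5 (V)
  1 contains 1×1 (I)

MMMDCCCLXVI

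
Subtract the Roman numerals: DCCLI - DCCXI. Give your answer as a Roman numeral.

DCCLI = 751
DCCXI = 711
751 - 711 = 40

XL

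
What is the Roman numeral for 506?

Convert 506 to Roman numerals:
  506 contains 1×500 (D)
  6 contains 1×5 (V)
  1 contains 1×1 (I)

DVI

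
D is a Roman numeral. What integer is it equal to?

D: D=500

500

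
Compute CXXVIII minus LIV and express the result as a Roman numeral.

CXXVIII = 128
LIV = 54
128 - 54 = 74

LXXIV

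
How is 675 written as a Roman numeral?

Convert 675 to Roman numerals:
  675 contains 1×500 (D)
  175 contains 1×100 (C)
  75 contains 1×50 (L)
  25 contains 2×10 (XX)
  5 contains 1×5 (V)

DCLXXV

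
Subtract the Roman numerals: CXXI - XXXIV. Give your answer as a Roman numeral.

CXXI = 121
XXXIV = 34
121 - 34 = 87

LXXXVII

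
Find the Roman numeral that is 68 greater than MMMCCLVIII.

MMMCCLVIII = 3258
3258 + 68 = 3326

MMMCCCXXVI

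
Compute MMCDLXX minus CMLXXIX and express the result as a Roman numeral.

MMCDLXX = 2470
CMLXXIX = 979
2470 - 979 = 1491

MCDXCI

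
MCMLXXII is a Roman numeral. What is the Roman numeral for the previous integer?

MCMLXXII = 1972; previous is 1971

MCMLXXI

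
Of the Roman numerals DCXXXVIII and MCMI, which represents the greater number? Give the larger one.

DCXXXVIII = 638
MCMI = 1901
1901 is larger

MCMI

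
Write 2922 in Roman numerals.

Convert 2922 to Roman numerals:
  2922 contains 2×1000 (MM)
  922 contains 1×900 (CM)
  22 contains 2×10 (XX)
  2 contains 2×1 (II)

MMCMXXII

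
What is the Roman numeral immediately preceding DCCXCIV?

DCCXCIV = 794, so the previous integer is 794 - 1 = 793

DCCXCIII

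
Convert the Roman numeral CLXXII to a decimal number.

CLXXII: C=100, L=50, X=10, X=10, I=1, I=1
100 + 50 + 10 + 10 + 1 + 1 = 172

172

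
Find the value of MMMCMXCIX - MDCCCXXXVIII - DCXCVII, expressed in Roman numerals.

MMMCMXCIX = 3999, MDCCCXXXVIII = 1838, DCXCVII = 697
3999 - 1838 = 2161
2161 - 697 = 1464

MCDLXIV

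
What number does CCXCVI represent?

CCXCVI: C=100, C=100, XC=90, V=5, I=1
100 + 100 + 90 + 5 + 1 = 296

296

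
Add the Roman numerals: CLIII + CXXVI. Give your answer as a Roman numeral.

CLIII = 153
CXXVI = 126
153 + 126 = 279

CCLXXIX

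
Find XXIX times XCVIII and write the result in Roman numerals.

XXIX = 29
XCVIII = 98
29 × 98 = 2842

MMDCCCXLII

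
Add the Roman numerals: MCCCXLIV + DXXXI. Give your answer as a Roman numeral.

MCCCXLIV = 1344
DXXXI = 531
1344 + 531 = 1875

MDCCCLXXV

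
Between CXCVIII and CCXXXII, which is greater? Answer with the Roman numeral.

CXCVIII = 198
CCXXXII = 232
232 is larger

CCXXXII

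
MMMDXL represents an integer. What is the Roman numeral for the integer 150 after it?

MMMDXL = 3540
3540 + 150 = 3690

MMMDCXC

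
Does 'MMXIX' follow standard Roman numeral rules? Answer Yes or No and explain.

'MMXIX': Check the rules: uses only the symbols I, V, X, L, C, D, M; no symbol is repeated more than three times in a row; V, L and D each appear at most once; the only place a smaller symbol precedes a larger one is the allowed subtractive pair IX, the symbol right after such a pair (if any) is smaller than the pair's first symbol, and otherwise the values never increase from left to right. Value: M (1000) + M (1000) + X (10) + IX (9) = 2019. So it is a valid standard Roman numeral.

Yes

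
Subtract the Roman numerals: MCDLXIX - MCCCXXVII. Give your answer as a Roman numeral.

MCDLXIX = 1469
MCCCXXVII = 1327
1469 - 1327 = 142

CXLII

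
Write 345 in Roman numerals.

Convert 345 to Roman numerals:
  345 contains 3×100 (CCC)
  45 contains 1×40 (XL)
  5 contains 1×5 (V)

CCCXLV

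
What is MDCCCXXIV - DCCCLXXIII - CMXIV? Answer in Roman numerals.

MDCCCXXIV = 1824, DCCCLXXIII = 873, CMXIV = 914
1824 - 873 = 951
951 - 914 = 37

XXXVII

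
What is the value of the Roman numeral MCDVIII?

MCDVIII: M=1000, CD=400, V=5, I=1, I=1, I=1
1000 + 400 + 5 + 1 + 1 + 1 = 1408

1408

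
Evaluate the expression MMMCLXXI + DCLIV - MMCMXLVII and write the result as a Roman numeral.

MMMCLXXI = 3171, DCLIV = 654, MMCMXLVII = 2947
3171 + 654 = 3825
3825 - 2947 = 878

DCCCLXXVIII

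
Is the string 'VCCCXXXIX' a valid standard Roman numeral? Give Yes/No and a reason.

'VCCCXXXIX': Invalid subtractive combination: VC

No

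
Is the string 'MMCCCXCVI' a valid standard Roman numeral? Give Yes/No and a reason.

'MMCCCXCVI': Check the rules: uses only the symbols I, V, X, L, C, D, M; no symbol is repeated more than three times in a row; V, L and D each appear at most once; the only place a smaller symbol precedes a larger one is the allowed subtractive pair XC, the symbol right after such a pair (if any) is smaller than the pair's first symbol, and otherwise the values never increase from left to right. Value: M (1000) + M (1000) + C (100) + C (100) + C (100) + XC (90) + V (5) + I (1) = 2396. So it is a valid standard Roman numeral.

Yes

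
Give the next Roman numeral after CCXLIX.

CCXLIX = 249, so the next integer is 249 + 1 = 250

CCL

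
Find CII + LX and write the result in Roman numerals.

CII = 102
LX = 60
102 + 60 = 162

CLXII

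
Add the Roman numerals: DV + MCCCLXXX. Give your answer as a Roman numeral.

DV = 505
MCCCLXXX = 1380
505 + 1380 = 1885

MDCCCLXXXV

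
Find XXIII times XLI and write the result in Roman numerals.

XXIII = 23
XLI = 41
23 × 41 = 943

CMXLIII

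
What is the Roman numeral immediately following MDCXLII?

MDCXLII = 1642, so the next integer is 1642 + 1 = 1643

MDCXLIII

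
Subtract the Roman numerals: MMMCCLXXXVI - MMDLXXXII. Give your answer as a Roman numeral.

MMMCCLXXXVI = 3286
MMDLXXXII = 2582
3286 - 2582 = 704

DCCIV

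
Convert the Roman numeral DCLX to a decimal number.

DCLX: D=500, C=100, L=50, X=10
500 + 100 + 50 + 10 = 660

660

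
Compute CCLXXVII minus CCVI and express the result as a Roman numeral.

CCLXXVII = 277
CCVI = 206
277 - 206 = 71

LXXI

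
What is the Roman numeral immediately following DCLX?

DCLX = 660; next is 661

DCLXI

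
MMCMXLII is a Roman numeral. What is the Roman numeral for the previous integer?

MMCMXLII = 2942; previous is 2941

MMCMXLI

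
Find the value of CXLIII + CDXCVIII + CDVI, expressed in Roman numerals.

CXLIII = 143, CDXCVIII = 498, CDVI = 406
143 + 498 = 641
641 + 406 = 1047

MXLVII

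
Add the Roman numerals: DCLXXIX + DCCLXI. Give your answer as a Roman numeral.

DCLXXIX = 679
DCCLXI = 761
679 + 761 = 1440

MCDXL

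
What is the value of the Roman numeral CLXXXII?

CLXXXII: C=100, L=50, X=10, X=10, X=10, I=1, I=1
100 + 50 + 10 + 10 + 10 + 1 + 1 = 182

182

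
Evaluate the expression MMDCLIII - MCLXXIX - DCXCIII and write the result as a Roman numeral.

MMDCLIII = 2653, MCLXXIX = 1179, DCXCIII = 693
2653 - 1179 = 1474
1474 - 693 = 781

DCCLXXXI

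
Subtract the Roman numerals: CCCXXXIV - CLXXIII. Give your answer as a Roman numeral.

CCCXXXIV = 334
CLXXIII = 173
334 - 173 = 161

CLXI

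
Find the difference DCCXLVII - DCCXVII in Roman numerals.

DCCXLVII = 747
DCCXVII = 717
747 - 717 = 30

XXX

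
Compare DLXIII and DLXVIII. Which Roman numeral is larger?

DLXIII = 563
DLXVIII = 568
568 is larger

DLXVIII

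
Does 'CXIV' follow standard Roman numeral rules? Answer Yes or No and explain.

'CXIV': Check the rules: uses only the symbols I, V, X, L, C, D, M; no symbol is repeated more than three times in a row; V, L and D each appear at most once; the only place a smaller symbol precedes a larger one is the allowed subtractive pair IV, the symbol right after such a pair (if any) is smaller than the pair's first symbol, and otherwise the values never increase from left to right. Value: C (100) + X (10) + IV (4) = 114. So it is a valid standard Roman numeral.

Yes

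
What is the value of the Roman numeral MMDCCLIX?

MMDCCLIX: M=1000, M=1000, D=500, C=100, C=100, L=50, IX=9
1000 + 1000 + 500 + 100 + 100 + 50 + 9 = 2759

2759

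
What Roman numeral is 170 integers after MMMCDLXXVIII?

MMMCDLXXVIII = 3478
3478 + 170 = 3648

MMMDCXLVIII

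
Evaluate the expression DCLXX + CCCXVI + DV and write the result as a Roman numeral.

DCLXX = 670, CCCXVI = 316, DV = 505
670 + 316 = 986
986 + 505 = 1491

MCDXCI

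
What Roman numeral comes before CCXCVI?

CCXCVI = 296; previous is 295

CCXCV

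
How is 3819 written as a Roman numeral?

Convert 3819 to Roman numerals:
  3819 contains 3×1000 (MMM)
  819 contains 1×500 (D)
  319 contains 3×100 (CCC)
  19 contains 1×10 (X)
  9 contains 1×9 (IX)

MMMDCCCXIX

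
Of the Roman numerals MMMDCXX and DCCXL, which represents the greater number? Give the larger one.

MMMDCXX = 3620
DCCXL = 740
3620 is larger

MMMDCXX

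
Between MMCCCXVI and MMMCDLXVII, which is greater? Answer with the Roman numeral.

MMCCCXVI = 2316
MMMCDLXVII = 3467
3467 is larger

MMMCDLXVII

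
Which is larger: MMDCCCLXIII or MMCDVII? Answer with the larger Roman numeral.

MMDCCCLXIII = 2863
MMCDVII = 2407
2863 is larger

MMDCCCLXIII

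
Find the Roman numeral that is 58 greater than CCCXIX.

CCCXIX = 319
319 + 58 = 377

CCCLXXVII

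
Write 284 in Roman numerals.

Convert 284 to Roman numerals:
  284 contains 2×100 (CC)
  84 contains 1×50 (L)
  34 contains 3×10 (XXX)
  4 contains 1×4 (IV)

CCLXXXIV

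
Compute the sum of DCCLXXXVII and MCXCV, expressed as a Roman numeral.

DCCLXXXVII = 787
MCXCV = 1195
787 + 1195 = 1982

MCMLXXXII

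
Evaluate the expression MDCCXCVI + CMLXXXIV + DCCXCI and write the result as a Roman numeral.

MDCCXCVI = 1796, CMLXXXIV = 984, DCCXCI = 791
1796 + 984 = 2780
2780 + 791 = 3571

MMMDLXXI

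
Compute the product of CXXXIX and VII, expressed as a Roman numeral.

CXXXIX = 139
VII = 7
139 × 7 = 973

CMLXXIII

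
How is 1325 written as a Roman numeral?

Convert 1325 to Roman numerals:
  1325 contains 1×1000 (M)
  325 contains 3×100 (CCC)
  25 contains 2×10 (XX)
  5 contains 1×5 (V)

MCCCXXV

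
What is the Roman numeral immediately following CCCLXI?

CCCLXI = 361; next is 362

CCCLXII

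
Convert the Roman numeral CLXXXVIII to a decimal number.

CLXXXVIII: C=100, L=50, X=10, X=10, X=10, V=5, I=1, I=1, I=1
100 + 50 + 10 + 10 + 10 + 5 + 1 + 1 + 1 = 188

188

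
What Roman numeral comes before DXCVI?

DXCVI = 596; previous is 595

DXCV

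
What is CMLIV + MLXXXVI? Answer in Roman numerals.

CMLIV = 954
MLXXXVI = 1086
954 + 1086 = 2040

MMXL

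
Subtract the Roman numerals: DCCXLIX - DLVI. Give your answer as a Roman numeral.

DCCXLIX = 749
DLVI = 556
749 - 556 = 193

CXCIII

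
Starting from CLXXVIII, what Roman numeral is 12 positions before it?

CLXXVIII = 178
178 - 12 = 166

CLXVI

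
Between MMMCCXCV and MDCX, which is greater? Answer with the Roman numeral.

MMMCCXCV = 3295
MDCX = 1610
3295 is larger

MMMCCXCV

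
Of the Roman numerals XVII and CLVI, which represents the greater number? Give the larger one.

XVII = 17
CLVI = 156
156 is larger

CLVI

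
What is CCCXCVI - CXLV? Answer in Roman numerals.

CCCXCVI = 396
CXLV = 145
396 - 145 = 251

CCLI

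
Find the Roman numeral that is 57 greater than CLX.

CLX = 160
160 + 57 = 217

CCXVII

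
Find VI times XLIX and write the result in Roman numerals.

VI = 6
XLIX = 49
6 × 49 = 294

CCXCIV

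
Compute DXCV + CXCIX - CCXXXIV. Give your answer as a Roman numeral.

DXCV = 595, CXCIX = 199, CCXXXIV = 234
595 + 199 = 794
794 - 234 = 560

DLX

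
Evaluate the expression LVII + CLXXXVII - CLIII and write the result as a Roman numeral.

LVII = 57, CLXXXVII = 187, CLIII = 153
57 + 187 = 244
244 - 153 = 91

XCI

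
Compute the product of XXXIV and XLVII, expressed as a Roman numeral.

XXXIV = 34
XLVII = 47
34 × 47 = 1598

MDXCVIII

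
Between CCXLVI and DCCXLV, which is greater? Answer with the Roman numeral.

CCXLVI = 246
DCCXLV = 745
745 is larger

DCCXLV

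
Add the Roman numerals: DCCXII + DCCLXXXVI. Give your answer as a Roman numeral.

DCCXII = 712
DCCLXXXVI = 786
712 + 786 = 1498

MCDXCVIII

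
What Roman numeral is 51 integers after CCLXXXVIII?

CCLXXXVIII = 288
288 + 51 = 339

CCCXXXIX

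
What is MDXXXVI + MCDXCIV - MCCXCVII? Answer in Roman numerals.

MDXXXVI = 1536, MCDXCIV = 1494, MCCXCVII = 1297
1536 + 1494 = 3030
3030 - 1297 = 1733

MDCCXXXIII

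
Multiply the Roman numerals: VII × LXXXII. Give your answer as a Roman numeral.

VII = 7
LXXXII = 82
7 × 82 = 574

DLXXIV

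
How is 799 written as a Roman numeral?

Convert 799 to Roman numerals:
  799 contains 1×500 (D)
  299 contains 2×100 (CC)
  99 contains 1×90 (XC)
  9 contains 1×9 (IX)

DCCXCIX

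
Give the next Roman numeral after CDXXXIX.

CDXXXIX = 439, so the next integer is 439 + 1 = 440

CDXL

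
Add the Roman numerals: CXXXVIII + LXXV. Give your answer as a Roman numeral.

CXXXVIII = 138
LXXV = 75
138 + 75 = 213

CCXIII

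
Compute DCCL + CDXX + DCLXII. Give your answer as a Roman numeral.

DCCL = 750, CDXX = 420, DCLXII = 662
750 + 420 = 1170
1170 + 662 = 1832

MDCCCXXXII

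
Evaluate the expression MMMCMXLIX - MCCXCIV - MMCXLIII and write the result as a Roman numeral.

MMMCMXLIX = 3949, MCCXCIV = 1294, MMCXLIII = 2143
3949 - 1294 = 2655
2655 - 2143 = 512

DXII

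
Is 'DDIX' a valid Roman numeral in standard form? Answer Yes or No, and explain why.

'DDIX': D should not appear more than once

No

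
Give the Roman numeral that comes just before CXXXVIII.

CXXXVIII = 138; previous is 137

CXXXVII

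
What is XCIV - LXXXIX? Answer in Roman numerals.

XCIV = 94
LXXXIX = 89
94 - 89 = 5

V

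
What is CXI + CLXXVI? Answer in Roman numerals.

CXI = 111
CLXXVI = 176
111 + 176 = 287

CCLXXXVII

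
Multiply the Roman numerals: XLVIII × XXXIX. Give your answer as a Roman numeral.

XLVIII = 48
XXXIX = 39
48 × 39 = 1872

MDCCCLXXII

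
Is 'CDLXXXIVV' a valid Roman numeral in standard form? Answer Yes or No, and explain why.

'CDLXXXIVV': V should not appear more than once

No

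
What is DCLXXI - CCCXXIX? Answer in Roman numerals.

DCLXXI = 671
CCCXXIX = 329
671 - 329 = 342

CCCXLII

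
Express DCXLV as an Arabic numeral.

DCXLV: D=500, C=100, XL=40, V=5
500 + 100 + 40 + 5 = 645

645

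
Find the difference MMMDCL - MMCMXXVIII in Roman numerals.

MMMDCL = 3650
MMCMXXVIII = 2928
3650 - 2928 = 722

DCCXXII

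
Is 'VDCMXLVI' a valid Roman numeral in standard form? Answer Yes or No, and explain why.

'VDCMXLVI': V should not appear more than once

No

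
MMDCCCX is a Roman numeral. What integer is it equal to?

MMDCCCX: M=1000, M=1000, D=500, C=100, C=100, C=100, X=10
1000 + 1000 + 500 + 100 + 100 + 100 + 10 = 2810

2810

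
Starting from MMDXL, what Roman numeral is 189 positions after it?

MMDXL = 2540
2540 + 189 = 2729

MMDCCXXIX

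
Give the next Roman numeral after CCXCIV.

CCXCIV = 294, so the next integer is 294 + 1 = 295

CCXCV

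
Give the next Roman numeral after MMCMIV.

MMCMIV = 2904; next is 2905

MMCMV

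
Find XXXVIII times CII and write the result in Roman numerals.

XXXVIII = 38
CII = 102
38 × 102 = 3876

MMMDCCCLXXVI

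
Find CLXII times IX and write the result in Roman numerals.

CLXII = 162
IX = 9
162 × 9 = 1458

MCDLVIII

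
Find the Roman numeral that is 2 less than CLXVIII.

CLXVIII = 168
168 - 2 = 166

CLXVI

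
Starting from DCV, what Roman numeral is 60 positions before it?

DCV = 605
605 - 60 = 545

DXLV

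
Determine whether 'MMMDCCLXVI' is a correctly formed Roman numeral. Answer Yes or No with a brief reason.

'MMMDCCLXVI': Check the rules: uses only the symbols I, V, X, L, C, D, M; no symbol is repeated more than three times in a row; V, L and D each appear at most once; no smaller symbol precedes a larger one (values never increase from left to right). Value: M (1000) + M (1000) + M (1000) + D (500) + C (100) + C (100) + L (50) + X (10) + V (5) + I (1) = 3766. So it is a valid standard Roman numeral.

Yes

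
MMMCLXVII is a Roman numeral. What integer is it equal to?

MMMCLXVII: M=1000, M=1000, M=1000, C=100, L=50, X=10, V=5, I=1, I=1
1000 + 1000 + 1000 + 100 + 50 + 10 + 5 + 1 + 1 = 3167

3167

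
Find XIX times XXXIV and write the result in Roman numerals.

XIX = 19
XXXIV = 34
19 × 34 = 646

DCXLVI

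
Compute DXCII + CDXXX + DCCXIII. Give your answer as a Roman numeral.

DXCII = 592, CDXXX = 430, DCCXIII = 713
592 + 430 = 1022
1022 + 713 = 1735

MDCCXXXV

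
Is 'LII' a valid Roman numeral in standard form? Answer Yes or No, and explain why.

'LII': Check the rules: uses only the symbols I, V, X, L, C, D, M; no symbol is repeated more than three times in a row; V, L and D each appear at most once; no smaller symbol precedes a larger one (values never increase from left to right). Value: L (50) + I (1) + I (1) = 52. So it is a valid standard Roman numeral.

Yes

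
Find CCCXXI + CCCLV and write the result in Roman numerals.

CCCXXI = 321
CCCLV = 355
321 + 355 = 676

DCLXXVI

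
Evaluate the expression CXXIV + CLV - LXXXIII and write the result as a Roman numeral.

CXXIV = 124, CLV = 155, LXXXIII = 83
124 + 155 = 279
279 - 83 = 196

CXCVI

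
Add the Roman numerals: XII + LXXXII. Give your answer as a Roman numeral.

XII = 12
LXXXII = 82
12 + 82 = 94

XCIV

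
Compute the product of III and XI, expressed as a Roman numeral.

III = 3
XI = 11
3 × 11 = 33

XXXIII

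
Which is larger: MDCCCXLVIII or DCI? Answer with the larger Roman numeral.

MDCCCXLVIII = 1848
DCI = 601
1848 is larger

MDCCCXLVIII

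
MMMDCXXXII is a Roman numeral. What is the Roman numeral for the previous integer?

MMMDCXXXII = 3632, so the previous integer is 3632 - 1 = 3631

MMMDCXXXI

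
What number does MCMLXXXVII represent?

MCMLXXXVII: M=1000, CM=900, L=50, X=10, X=10, X=10, V=5, I=1, I=1
1000 + 900 + 50 + 10 + 10 + 10 + 5 + 1 + 1 = 1987

1987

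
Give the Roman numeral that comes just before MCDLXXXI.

MCDLXXXI = 1481, so the previous integer is 1481 - 1 = 1480

MCDLXXX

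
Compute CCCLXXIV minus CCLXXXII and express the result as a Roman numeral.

CCCLXXIV = 374
CCLXXXII = 282
374 - 282 = 92

XCII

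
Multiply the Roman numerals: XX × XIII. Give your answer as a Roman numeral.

XX = 20
XIII = 13
20 × 13 = 260

CCLX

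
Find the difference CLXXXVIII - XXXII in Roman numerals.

CLXXXVIII = 188
XXXII = 32
188 - 32 = 156

CLVI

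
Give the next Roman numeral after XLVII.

XLVII = 47, so the next integer is 47 + 1 = 48

XLVIII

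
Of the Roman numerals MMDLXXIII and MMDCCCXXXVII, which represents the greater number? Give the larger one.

MMDLXXIII = 2573
MMDCCCXXXVII = 2837
2837 is larger

MMDCCCXXXVII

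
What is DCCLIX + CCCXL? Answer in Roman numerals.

DCCLIX = 759
CCCXL = 340
759 + 340 = 1099

MXCIX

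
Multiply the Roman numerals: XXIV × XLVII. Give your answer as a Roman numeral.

XXIV = 24
XLVII = 47
24 × 47 = 1128

MCXXVIII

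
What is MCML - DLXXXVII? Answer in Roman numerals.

MCML = 1950
DLXXXVII = 587
1950 - 587 = 1363

MCCCLXIII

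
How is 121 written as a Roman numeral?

Convert 121 to Roman numerals:
  121 contains 1×100 (C)
  21 contains 2×10 (XX)
  1 contains 1×1 (I)

CXXI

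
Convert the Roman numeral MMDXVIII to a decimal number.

MMDXVIII: M=1000, M=1000, D=500, X=10, V=5, I=1, I=1, I=1
1000 + 1000 + 500 + 10 + 5 + 1 + 1 + 1 = 2518

2518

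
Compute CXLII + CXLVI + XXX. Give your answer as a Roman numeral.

CXLII = 142, CXLVI = 146, XXX = 30
142 + 146 = 288
288 + 30 = 318

CCCXVIII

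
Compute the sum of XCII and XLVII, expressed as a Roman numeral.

XCII = 92
XLVII = 47
92 + 47 = 139

CXXXIX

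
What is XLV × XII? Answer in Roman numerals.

XLV = 45
XII = 12
45 × 12 = 540

DXL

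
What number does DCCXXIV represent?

DCCXXIV: D=500, C=100, C=100, X=10, X=10, IV=4
500 + 100 + 100 + 10 + 10 + 4 = 724

724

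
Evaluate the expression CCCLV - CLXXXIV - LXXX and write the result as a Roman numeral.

CCCLV = 355, CLXXXIV = 184, LXXX = 80
355 - 184 = 171
171 - 80 = 91

XCI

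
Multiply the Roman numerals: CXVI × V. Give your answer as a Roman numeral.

CXVI = 116
V = 5
116 × 5 = 580

DLXXX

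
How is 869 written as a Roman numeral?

Convert 869 to Roman numerals:
  869 contains 1×500 (D)
  369 contains 3×100 (CCC)
  69 contains 1×50 (L)
  19 contains 1×10 (X)
  9 contains 1×9 (IX)

DCCCLXIX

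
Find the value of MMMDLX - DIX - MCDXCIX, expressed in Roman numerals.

MMMDLX = 3560, DIX = 509, MCDXCIX = 1499
3560 - 509 = 3051
3051 - 1499 = 1552

MDLII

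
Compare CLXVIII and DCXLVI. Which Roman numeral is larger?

CLXVIII = 168
DCXLVI = 646
646 is larger

DCXLVI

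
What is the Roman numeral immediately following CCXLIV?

CCXLIV = 244, so the next integer is 244 + 1 = 245

CCXLV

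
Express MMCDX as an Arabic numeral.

MMCDX: M=1000, M=1000, CD=400, X=10
1000 + 1000 + 400 + 10 = 2410

2410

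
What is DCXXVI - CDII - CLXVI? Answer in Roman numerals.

DCXXVI = 626, CDII = 402, CLXVI = 166
626 - 402 = 224
224 - 166 = 58

LVIII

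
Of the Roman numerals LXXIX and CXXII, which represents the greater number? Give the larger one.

LXXIX = 79
CXXII = 122
122 is larger

CXXII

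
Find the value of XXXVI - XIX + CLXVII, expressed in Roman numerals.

XXXVI = 36, XIX = 19, CLXVII = 167
36 - 19 = 17
17 + 167 = 184

CLXXXIV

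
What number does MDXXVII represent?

MDXXVII: M=1000, D=500, X=10, X=10, V=5, I=1, I=1
1000 + 500 + 10 + 10 + 5 + 1 + 1 = 1527

1527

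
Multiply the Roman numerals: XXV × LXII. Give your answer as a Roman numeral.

XXV = 25
LXII = 62
25 × 62 = 1550

MDL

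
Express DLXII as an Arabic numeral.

DLXII: D=500, L=50, X=10, I=1, I=1
500 + 50 + 10 + 1 + 1 = 562

562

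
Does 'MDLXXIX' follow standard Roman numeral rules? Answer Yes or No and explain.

'MDLXXIX': Check the rules: uses only the symbols I, V, X, L, C, D, M; no symbol is repeated more than three times in a row; V, L and D each appear at most once; the only place a smaller symbol precedes a larger one is the allowed subtractive pair IX, the symbol right after such a pair (if any) is smaller than the pair's first symbol, and otherwise the values never increase from left to right. Value: M (1000) + D (500) + L (50) + X (10) + X (10) + IX (9) = 1579. So it is a valid standard Roman numeral.

Yes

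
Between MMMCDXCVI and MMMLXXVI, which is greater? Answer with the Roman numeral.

MMMCDXCVI = 3496
MMMLXXVI = 3076
3496 is larger

MMMCDXCVI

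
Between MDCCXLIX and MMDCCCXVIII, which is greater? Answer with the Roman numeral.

MDCCXLIX = 1749
MMDCCCXVIII = 2818
2818 is larger

MMDCCCXVIII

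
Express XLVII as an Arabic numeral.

XLVII: XL=40, V=5, I=1, I=1
40 + 5 + 1 + 1 = 47

47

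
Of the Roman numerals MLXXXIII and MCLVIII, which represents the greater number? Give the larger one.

MLXXXIII = 1083
MCLVIII = 1158
1158 is larger

MCLVIII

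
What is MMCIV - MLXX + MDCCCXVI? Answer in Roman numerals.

MMCIV = 2104, MLXX = 1070, MDCCCXVI = 1816
2104 - 1070 = 1034
1034 + 1816 = 2850

MMDCCCL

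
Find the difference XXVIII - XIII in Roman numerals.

XXVIII = 28
XIII = 13
28 - 13 = 15

XV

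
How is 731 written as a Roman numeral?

Convert 731 to Roman numerals:
  731 contains 1×500 (D)
  231 contains 2×100 (CC)
  31 contains 3×10 (XXX)
  1 contains 1×1 (I)

DCCXXXI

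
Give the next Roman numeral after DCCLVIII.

DCCLVIII = 758, so the next integer is 758 + 1 = 759

DCCLIX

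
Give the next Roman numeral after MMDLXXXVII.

MMDLXXXVII = 2587, so the next integer is 2587 + 1 = 2588

MMDLXXXVIII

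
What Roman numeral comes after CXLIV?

CXLIV = 144, so the next integer is 144 + 1 = 145

CXLV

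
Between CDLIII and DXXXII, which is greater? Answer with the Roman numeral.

CDLIII = 453
DXXXII = 532
532 is larger

DXXXII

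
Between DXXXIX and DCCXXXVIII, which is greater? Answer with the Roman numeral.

DXXXIX = 539
DCCXXXVIII = 738
738 is larger

DCCXXXVIII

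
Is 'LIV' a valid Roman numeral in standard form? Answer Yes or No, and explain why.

'LIV': Check the rules: uses only the symbols I, V, X, L, C, D, M; no symbol is repeated more than three times in a row; V, L and D each appear at most once; the only place a smaller symbol precedes a larger one is the allowed subtractive pair IV, the symbol right after such a pair (if any) is smaller than the pair's first symbol, and otherwise the values never increase from left to right. Value: L (50) + IV (4) = 54. So it is a valid standard Roman numeral.

Yes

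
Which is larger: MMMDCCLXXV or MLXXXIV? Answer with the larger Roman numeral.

MMMDCCLXXV = 3775
MLXXXIV = 1084
3775 is larger

MMMDCCLXXV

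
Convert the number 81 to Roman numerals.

Convert 81 to Roman numerals:
  81 contains 1×50 (L)
  31 contains 3×10 (XXX)
  1 contains 1×1 (I)

LXXXI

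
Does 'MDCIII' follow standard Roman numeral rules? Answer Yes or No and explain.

'MDCIII': Check the rules: uses only the symbols I, V, X, L, C, D, M; no symbol is repeated more than three times in a row; V, L and D each appear at most once; no smaller symbol precedes a larger one (values never increase from left to right). Value: M (1000) + D (500) + C (100) + I (1) + I (1) + I (1) = 1603. So it is a valid standard Roman numeral.

Yes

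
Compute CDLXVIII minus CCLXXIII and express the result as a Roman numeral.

CDLXVIII = 468
CCLXXIII = 273
468 - 273 = 195

CXCV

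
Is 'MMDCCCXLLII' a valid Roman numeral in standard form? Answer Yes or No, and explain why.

'MMDCCCXLLII': L should not appear more than once

No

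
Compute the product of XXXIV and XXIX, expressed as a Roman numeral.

XXXIV = 34
XXIX = 29
34 × 29 = 986

CMLXXXVI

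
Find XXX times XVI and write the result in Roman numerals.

XXX = 30
XVI = 16
30 × 16 = 480

CDLXXX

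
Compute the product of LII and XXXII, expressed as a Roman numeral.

LII = 52
XXXII = 32
52 × 32 = 1664

MDCLXIV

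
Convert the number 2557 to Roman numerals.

Convert 2557 to Roman numerals:
  2557 contains 2×1000 (MM)
  557 contains 1×500 (D)
  57 contains 1×50 (L)
  7 contains 1×5 (V)
  2 contains 2×1 (II)

MMDLVII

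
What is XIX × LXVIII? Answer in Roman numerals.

XIX = 19
LXVIII = 68
19 × 68 = 1292

MCCXCII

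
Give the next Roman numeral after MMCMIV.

MMCMIV = 2904, so the next integer is 2904 + 1 = 2905

MMCMV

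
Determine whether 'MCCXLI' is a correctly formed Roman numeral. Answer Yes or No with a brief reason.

'MCCXLI': Check the rules: uses only the symbols I, V, X, L, C, D, M; no symbol is repeated more than three times in a row; V, L and D each appear at most once; the only place a smaller symbol precedes a larger one is the allowed subtractive pair XL, the symbol right after such a pair (if any) is smaller than the pair's first symbol, and otherwise the values never increase from left to right. Value: M (1000) + C (100) + C (100) + XL (40) + I (1) = 1241. So it is a valid standard Roman numeral.

Yes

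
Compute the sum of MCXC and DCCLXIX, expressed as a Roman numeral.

MCXC = 1190
DCCLXIX = 769
1190 + 769 = 1959

MCMLIX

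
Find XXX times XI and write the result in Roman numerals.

XXX = 30
XI = 11
30 × 11 = 330

CCCXXX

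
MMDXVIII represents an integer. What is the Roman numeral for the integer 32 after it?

MMDXVIII = 2518
2518 + 32 = 2550

MMDL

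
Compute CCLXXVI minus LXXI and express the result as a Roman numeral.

CCLXXVI = 276
LXXI = 71
276 - 71 = 205

CCV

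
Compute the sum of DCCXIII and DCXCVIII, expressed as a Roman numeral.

DCCXIII = 713
DCXCVIII = 698
713 + 698 = 1411

MCDXI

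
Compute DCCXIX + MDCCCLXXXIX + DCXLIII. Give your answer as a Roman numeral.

DCCXIX = 719, MDCCCLXXXIX = 1889, DCXLIII = 643
719 + 1889 = 2608
2608 + 643 = 3251

MMMCCLI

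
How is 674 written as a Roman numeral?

Convert 674 to Roman numerals:
  674 contains 1×500 (D)
  174 contains 1×100 (C)
  74 contains 1×50 (L)
  24 contains 2×10 (XX)
  4 contains 1×4 (IV)

DCLXXIV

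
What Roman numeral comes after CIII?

CIII = 103; next is 104

CIV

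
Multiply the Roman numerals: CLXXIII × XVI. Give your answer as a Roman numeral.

CLXXIII = 173
XVI = 16
173 × 16 = 2768

MMDCCLXVIII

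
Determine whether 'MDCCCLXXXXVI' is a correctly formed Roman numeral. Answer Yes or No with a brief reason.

'MDCCCLXXXXVI': More than 3 consecutive X's

No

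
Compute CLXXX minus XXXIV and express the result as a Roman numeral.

CLXXX = 180
XXXIV = 34
180 - 34 = 146

CXLVI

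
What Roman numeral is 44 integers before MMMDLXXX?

MMMDLXXX = 3580
3580 - 44 = 3536

MMMDXXXVI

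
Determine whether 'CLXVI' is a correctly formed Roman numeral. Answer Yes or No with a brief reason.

'CLXVI': Check the rules: uses only the symbols I, V, X, L, C, D, M; no symbol is repeated more than three times in a row; V, L and D each appear at most once; no smaller symbol precedes a larger one (values never increase from left to right). Value: C (100) + L (50) + X (10) + V (5) + I (1) = 166. So it is a valid standard Roman numeral.

Yes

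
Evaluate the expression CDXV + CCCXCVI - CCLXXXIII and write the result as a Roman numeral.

CDXV = 415, CCCXCVI = 396, CCLXXXIII = 283
415 + 396 = 811
811 - 283 = 528

DXXVIII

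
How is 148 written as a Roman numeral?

Convert 148 to Roman numerals:
  148 contains 1×100 (C)
  48 contains 1×40 (XL)
  8 contains 1×5 (V)
  3 contains 3×1 (III)

CXLVIII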